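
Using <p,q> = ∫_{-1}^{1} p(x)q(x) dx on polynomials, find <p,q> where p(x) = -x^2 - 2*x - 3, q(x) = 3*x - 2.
<p,q> = 28/3

Expand the product: p(x)·q(x) = -3*x^3 - 4*x^2 - 5*x + 6.
∫_{-1}^{1} of each monomial x^k gives [2/(k+1) if k even, 0 if k odd]. Integrating term-by-term (or equivalently evaluating the antiderivative F(x) = -3*x^4/4 - 4*x^3/3 - 5*x^2/2 + 6*x at the endpoints):
  F(1) − F(−1) = 17/12 − (-95/12) = 28/3.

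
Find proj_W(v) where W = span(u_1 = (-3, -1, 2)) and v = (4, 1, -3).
proj_W(v) = (57/14, 19/14, -19/7)

Set up U = [u_1 | ... | u_1] ∈ R^(3×1). The projector onto W = col(U) is P = U (U^T U)^(-1) U^T.
Compute U^T U =
  [14],
and U^T v = (-19).
Solve U^T U · c = U^T v for the coefficients: c = (-19/14). The projection is proj_W(v) = U c.
Check: (v - proj_W(v)) · u_1 = 0  (should be 0).
Result: proj_W(v) = (57/14, 19/14, -19/7).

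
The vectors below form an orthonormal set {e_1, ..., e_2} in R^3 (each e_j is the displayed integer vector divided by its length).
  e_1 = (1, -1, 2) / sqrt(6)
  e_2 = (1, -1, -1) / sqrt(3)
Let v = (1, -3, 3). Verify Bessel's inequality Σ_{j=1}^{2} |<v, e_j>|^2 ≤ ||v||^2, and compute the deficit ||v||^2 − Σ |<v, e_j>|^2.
Σ |<v, e_j>|^2 = 17; ||v||^2 = 19; deficit = 2

Write each e_j = u_j / sqrt(<u_j, u_j>) where u_j is the displayed integer vector. Then <v, e_j> = <v, u_j> / sqrt(<u_j, u_j>), so |<v, e_j>|^2 = <v, u_j>^2 / <u_j, u_j>.
Coefficients: <v, e_1> = 10/sqrt(6), <v, e_2> = 1/sqrt(3).
Square and sum: Σ |<v, e_j>|^2 = 17.
Compute ||v||^2 = v·v = 19.
Deficit = 19 − 17 = 2 ≥ 0, confirming Bessel's inequality. (The deficit equals ||v − Σ <v,e_j> e_j||^2, the squared distance from v to span{e_j}.)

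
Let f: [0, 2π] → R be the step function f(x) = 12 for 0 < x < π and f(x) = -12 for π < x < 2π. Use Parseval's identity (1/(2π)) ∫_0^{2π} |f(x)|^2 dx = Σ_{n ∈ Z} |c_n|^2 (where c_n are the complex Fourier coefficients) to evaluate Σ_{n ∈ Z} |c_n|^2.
Σ |c_n|^2 = 144

Parseval equates the L^2 energy of f (normalised by 1/(2π)) with the ℓ^2 sum of its Fourier coefficients: (1/(2π)) ∫_0^{2π} |f|^2 = Σ |c_n|^2.
Compute the left side: (1/(2π)) [∫_0^π 12^2 dx + ∫_π^{2π} (-12)^2 dx] = (1/(2π)) · (144π + 144π) = (144 + 144)/2 = 144.
So Σ_{n ∈ Z} |c_n|^2 = 144.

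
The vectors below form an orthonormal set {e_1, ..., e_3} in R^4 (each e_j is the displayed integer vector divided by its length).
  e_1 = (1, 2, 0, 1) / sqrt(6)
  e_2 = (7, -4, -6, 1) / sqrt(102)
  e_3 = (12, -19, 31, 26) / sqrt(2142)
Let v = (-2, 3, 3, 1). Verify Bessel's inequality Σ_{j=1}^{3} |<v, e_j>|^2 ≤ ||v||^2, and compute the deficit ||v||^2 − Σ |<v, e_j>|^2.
Σ |<v, e_j>|^2 = 1447/63; ||v||^2 = 23; deficit = 2/63

Write each e_j = u_j / sqrt(<u_j, u_j>) where u_j is the displayed integer vector. Then <v, e_j> = <v, u_j> / sqrt(<u_j, u_j>), so |<v, e_j>|^2 = <v, u_j>^2 / <u_j, u_j>.
Coefficients: <v, e_1> = 5/sqrt(6), <v, e_2> = -43/sqrt(102), <v, e_3> = 38/sqrt(2142).
Square and sum: Σ |<v, e_j>|^2 = 1447/63.
Compute ||v||^2 = v·v = 23.
Deficit = 23 − 1447/63 = 2/63 ≥ 0, confirming Bessel's inequality. (The deficit equals ||v − Σ <v,e_j> e_j||^2, the squared distance from v to span{e_j}.)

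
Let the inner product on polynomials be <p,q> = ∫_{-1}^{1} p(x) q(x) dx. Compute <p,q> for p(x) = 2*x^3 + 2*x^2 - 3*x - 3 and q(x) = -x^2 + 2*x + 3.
<p,q> = -76/5

Expand the product: p(x)·q(x) = -2*x^5 + 2*x^4 + 13*x^3 + 3*x^2 - 15*x - 9.
∫_{-1}^{1} of each monomial x^k gives [2/(k+1) if k even, 0 if k odd]. Integrating term-by-term (or equivalently evaluating the antiderivative F(x) = -x^6/3 + 2*x^5/5 + 13*x^4/4 + x^3 - 15*x^2/2 - 9*x at the endpoints):
  F(1) − F(−1) = -731/60 − (181/60) = -76/5.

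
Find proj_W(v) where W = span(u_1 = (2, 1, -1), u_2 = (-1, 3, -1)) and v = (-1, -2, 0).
proj_W(v) = (-23/31, -50/31, 28/31)

Set up U = [u_1 | ... | u_2] ∈ R^(3×2). The projector onto W = col(U) is P = U (U^T U)^(-1) U^T.
Compute U^T U =
  [6, 2]
  [2, 11],
and U^T v = (-4, -5).
Solve U^T U · c = U^T v for the coefficients: c = (-17/31, -11/31). The projection is proj_W(v) = U c.
Check: (v - proj_W(v)) · u_1 = 0  (should be 0).
Check: (v - proj_W(v)) · u_2 = 0  (should be 0).
Result: proj_W(v) = (-23/31, -50/31, 28/31).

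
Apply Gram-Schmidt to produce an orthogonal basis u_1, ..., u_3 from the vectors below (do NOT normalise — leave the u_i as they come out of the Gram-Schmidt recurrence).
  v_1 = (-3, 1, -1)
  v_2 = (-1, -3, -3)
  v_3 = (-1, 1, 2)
Orthogonal basis:
  u_1 = (-3, 1, -1)
  u_2 = (-2/11, -36/11, -30/11)
  u_3 = (-27/50, -18/25, 9/10)

Apply the Gram-Schmidt recurrence
  u_1 = v_1
  u_i = v_i − Σ_{j<i} ((v_i · u_j) / (u_j · u_j)) · u_j.

Step by step this gives:
  u_1 = (-3, 1, -1)
  u_2 = (-2/11, -36/11, -30/11)
  u_3 = (-27/50, -18/25, 9/10)

Orthogonality check:
  u_2 · u_1 = 0 (should be 0)
  u_3 · u_1 = 0 (should be 0)
  u_3 · u_2 = 0 (should be 0)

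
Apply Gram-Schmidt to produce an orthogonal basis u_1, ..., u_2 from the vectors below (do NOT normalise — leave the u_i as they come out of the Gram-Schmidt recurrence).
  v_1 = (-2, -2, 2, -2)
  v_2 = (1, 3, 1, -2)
Orthogonal basis:
  u_1 = (-2, -2, 2, -2)
  u_2 = (3/4, 11/4, 5/4, -9/4)

Apply the Gram-Schmidt recurrence
  u_1 = v_1
  u_i = v_i − Σ_{j<i} ((v_i · u_j) / (u_j · u_j)) · u_j.

Step by step this gives:
  u_1 = (-2, -2, 2, -2)
  u_2 = (3/4, 11/4, 5/4, -9/4)

Orthogonality check:
  u_2 · u_1 = 0 (should be 0)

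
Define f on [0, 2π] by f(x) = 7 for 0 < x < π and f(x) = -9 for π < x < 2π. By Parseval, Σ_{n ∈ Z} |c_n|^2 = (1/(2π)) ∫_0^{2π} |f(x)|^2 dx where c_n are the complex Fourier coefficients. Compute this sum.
Σ |c_n|^2 = 65

Parseval equates the L^2 energy of f (normalised by 1/(2π)) with the ℓ^2 sum of its Fourier coefficients: (1/(2π)) ∫_0^{2π} |f|^2 = Σ |c_n|^2.
Compute the left side: (1/(2π)) [∫_0^π 7^2 dx + ∫_π^{2π} (-9)^2 dx] = (1/(2π)) · (49π + 81π) = (49 + 81)/2 = 65.
So Σ_{n ∈ Z} |c_n|^2 = 65.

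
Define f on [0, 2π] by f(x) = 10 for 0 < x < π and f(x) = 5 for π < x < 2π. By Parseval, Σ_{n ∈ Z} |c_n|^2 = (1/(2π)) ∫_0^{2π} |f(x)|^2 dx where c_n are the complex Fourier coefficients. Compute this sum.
Σ |c_n|^2 = 125/2

Parseval equates the L^2 energy of f (normalised by 1/(2π)) with the ℓ^2 sum of its Fourier coefficients: (1/(2π)) ∫_0^{2π} |f|^2 = Σ |c_n|^2.
Compute the left side: (1/(2π)) [∫_0^π 10^2 dx + ∫_π^{2π} 5^2 dx] = (1/(2π)) · (100π + 25π) = (100 + 25)/2 = 125/2.
So Σ_{n ∈ Z} |c_n|^2 = 125/2.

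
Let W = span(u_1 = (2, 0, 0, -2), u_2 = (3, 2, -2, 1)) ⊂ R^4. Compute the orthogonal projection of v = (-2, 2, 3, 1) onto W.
proj_W(v) = (-2, -1/2, 1/2, 1)

Set up U = [u_1 | ... | u_2] ∈ R^(4×2). The projector onto W = col(U) is P = U (U^T U)^(-1) U^T.
Compute U^T U =
  [8, 4]
  [4, 18],
and U^T v = (-6, -7).
Solve U^T U · c = U^T v for the coefficients: c = (-5/8, -1/4). The projection is proj_W(v) = U c.
Check: (v - proj_W(v)) · u_1 = 0  (should be 0).
Check: (v - proj_W(v)) · u_2 = 0  (should be 0).
Result: proj_W(v) = (-2, -1/2, 1/2, 1).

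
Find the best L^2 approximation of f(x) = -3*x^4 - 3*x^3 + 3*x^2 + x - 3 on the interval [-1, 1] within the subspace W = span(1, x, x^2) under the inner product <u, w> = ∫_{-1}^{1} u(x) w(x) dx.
g(x) = 3*x^2/7 - 4*x/5 - 96/35

The best approximation g ∈ W is the orthogonal projection of f onto W. Writing g = a_0 + a_1 x + a_2 x^2, the coefficients solve the normal equations G · a = b where
  G_{ij} = <φ_i, φ_j> and b_i = <f, φ_i>, with φ_0 = 1, φ_1 = x, φ_2 = x^2.
G =
  [2, 0, 2/3]
  [0, 2/3, 0]
  [2/3, 0, 2/5],
b = (-26/5, -8/15, -58/35).
Solving gives a_0 = -96/35, a_1 = -4/5, a_2 = 3/7, so
  g(x) = 3*x^2/7 - 4*x/5 - 96/35.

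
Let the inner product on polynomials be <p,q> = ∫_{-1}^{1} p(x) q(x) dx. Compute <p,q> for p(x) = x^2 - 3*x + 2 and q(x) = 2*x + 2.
<p,q> = 16/3

Expand the product: p(x)·q(x) = 2*x^3 - 4*x^2 - 2*x + 4.
∫_{-1}^{1} of each monomial x^k gives [2/(k+1) if k even, 0 if k odd]. Integrating term-by-term (or equivalently evaluating the antiderivative F(x) = x^4/2 - 4*x^3/3 - x^2 + 4*x at the endpoints):
  F(1) − F(−1) = 13/6 − (-19/6) = 16/3.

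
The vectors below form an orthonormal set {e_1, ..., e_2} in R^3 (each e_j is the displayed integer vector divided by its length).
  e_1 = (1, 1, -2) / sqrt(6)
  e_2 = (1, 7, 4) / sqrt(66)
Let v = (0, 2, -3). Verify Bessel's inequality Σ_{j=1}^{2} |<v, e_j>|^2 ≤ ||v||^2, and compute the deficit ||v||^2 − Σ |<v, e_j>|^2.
Σ |<v, e_j>|^2 = 118/11; ||v||^2 = 13; deficit = 25/11

Write each e_j = u_j / sqrt(<u_j, u_j>) where u_j is the displayed integer vector. Then <v, e_j> = <v, u_j> / sqrt(<u_j, u_j>), so |<v, e_j>|^2 = <v, u_j>^2 / <u_j, u_j>.
Coefficients: <v, e_1> = 8/sqrt(6), <v, e_2> = 2/sqrt(66).
Square and sum: Σ |<v, e_j>|^2 = 118/11.
Compute ||v||^2 = v·v = 13.
Deficit = 13 − 118/11 = 25/11 ≥ 0, confirming Bessel's inequality. (The deficit equals ||v − Σ <v,e_j> e_j||^2, the squared distance from v to span{e_j}.)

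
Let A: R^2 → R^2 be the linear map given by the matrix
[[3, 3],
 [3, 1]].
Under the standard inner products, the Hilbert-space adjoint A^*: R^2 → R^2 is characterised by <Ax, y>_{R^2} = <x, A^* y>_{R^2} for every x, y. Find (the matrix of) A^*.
A^* = A^T =
[[3, 3],
 [3, 1]]

For real matrices with standard dot products, the defining identity <Ax, y> = <x, A^* y> gives (Ax)^T y = x^T (A^*) y, i.e. x^T A^T y = x^T (A^*) y. Since this holds for all x, y, we must have A^* = A^T. Therefore
A^* =
[[3, 3],
 [3, 1]].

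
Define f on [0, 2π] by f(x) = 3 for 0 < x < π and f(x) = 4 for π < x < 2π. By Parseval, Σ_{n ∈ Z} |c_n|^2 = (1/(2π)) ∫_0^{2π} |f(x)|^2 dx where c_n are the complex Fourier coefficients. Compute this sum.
Σ |c_n|^2 = 25/2

Parseval equates the L^2 energy of f (normalised by 1/(2π)) with the ℓ^2 sum of its Fourier coefficients: (1/(2π)) ∫_0^{2π} |f|^2 = Σ |c_n|^2.
Compute the left side: (1/(2π)) [∫_0^π 3^2 dx + ∫_π^{2π} 4^2 dx] = (1/(2π)) · (9π + 16π) = (9 + 16)/2 = 25/2.
So Σ_{n ∈ Z} |c_n|^2 = 25/2.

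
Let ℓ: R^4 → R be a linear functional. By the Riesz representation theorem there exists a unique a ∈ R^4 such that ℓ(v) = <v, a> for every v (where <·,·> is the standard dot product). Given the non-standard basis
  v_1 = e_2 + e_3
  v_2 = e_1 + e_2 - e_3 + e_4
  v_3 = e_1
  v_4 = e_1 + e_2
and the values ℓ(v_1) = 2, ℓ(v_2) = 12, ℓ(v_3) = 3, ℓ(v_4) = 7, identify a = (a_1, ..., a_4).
a = (3, 4, -2, 3)

Write a = (a_1, ..., a_4) in the standard basis. For each basis vector v_i, ℓ(v_i) = <v_i, a> is a linear equation in the a_j's. Collect the n equations into a matrix system V a = ℓ, where row i of V is v_i (expressed in the standard basis). Since V is invertible (lower-triangular with 1s on the diagonal, up to permutation), solve by back-substitution:
  V =
[[0, 1, 1, 0],
 [1, 1, -1, 1],
 [1, 0, 0, 0],
 [1, 1, 0, 0]]
  V a = (2, 12, 3, 7)
Solving gives a = (3, 4, -2, 3).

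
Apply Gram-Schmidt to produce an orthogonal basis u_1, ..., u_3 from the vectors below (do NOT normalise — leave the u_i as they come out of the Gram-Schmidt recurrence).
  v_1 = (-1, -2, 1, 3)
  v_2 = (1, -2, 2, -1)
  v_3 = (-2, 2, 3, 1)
Orthogonal basis:
  u_1 = (-1, -2, 1, 3)
  u_2 = (17/15, -26/15, 28/15, -7/5)
  u_3 = (-227/146, 165/73, 221/73, -3/146)

Apply the Gram-Schmidt recurrence
  u_1 = v_1
  u_i = v_i − Σ_{j<i} ((v_i · u_j) / (u_j · u_j)) · u_j.

Step by step this gives:
  u_1 = (-1, -2, 1, 3)
  u_2 = (17/15, -26/15, 28/15, -7/5)
  u_3 = (-227/146, 165/73, 221/73, -3/146)

Orthogonality check:
  u_2 · u_1 = 0 (should be 0)
  u_3 · u_1 = 0 (should be 0)
  u_3 · u_2 = 0 (should be 0)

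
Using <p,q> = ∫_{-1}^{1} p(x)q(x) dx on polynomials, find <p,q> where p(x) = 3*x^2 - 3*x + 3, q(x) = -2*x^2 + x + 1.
<p,q> = -2/5

Expand the product: p(x)·q(x) = -6*x^4 + 9*x^3 - 6*x^2 + 3.
∫_{-1}^{1} of each monomial x^k gives [2/(k+1) if k even, 0 if k odd]. Integrating term-by-term (or equivalently evaluating the antiderivative F(x) = -6*x^5/5 + 9*x^4/4 - 2*x^3 + 3*x at the endpoints):
  F(1) − F(−1) = 41/20 − (49/20) = -2/5.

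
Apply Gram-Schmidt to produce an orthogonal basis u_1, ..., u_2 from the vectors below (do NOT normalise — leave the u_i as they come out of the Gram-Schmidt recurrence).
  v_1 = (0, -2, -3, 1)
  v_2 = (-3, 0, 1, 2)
Orthogonal basis:
  u_1 = (0, -2, -3, 1)
  u_2 = (-3, -1/7, 11/14, 29/14)

Apply the Gram-Schmidt recurrence
  u_1 = v_1
  u_i = v_i − Σ_{j<i} ((v_i · u_j) / (u_j · u_j)) · u_j.

Step by step this gives:
  u_1 = (0, -2, -3, 1)
  u_2 = (-3, -1/7, 11/14, 29/14)

Orthogonality check:
  u_2 · u_1 = 0 (should be 0)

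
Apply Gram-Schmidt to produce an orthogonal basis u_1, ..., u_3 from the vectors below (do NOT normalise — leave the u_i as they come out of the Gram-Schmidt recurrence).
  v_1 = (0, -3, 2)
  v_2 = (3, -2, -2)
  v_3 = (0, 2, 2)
Orthogonal basis:
  u_1 = (0, -3, 2)
  u_2 = (3, -20/13, -30/13)
  u_3 = (300/217, 180/217, 270/217)

Apply the Gram-Schmidt recurrence
  u_1 = v_1
  u_i = v_i − Σ_{j<i} ((v_i · u_j) / (u_j · u_j)) · u_j.

Step by step this gives:
  u_1 = (0, -3, 2)
  u_2 = (3, -20/13, -30/13)
  u_3 = (300/217, 180/217, 270/217)

Orthogonality check:
  u_2 · u_1 = 0 (should be 0)
  u_3 · u_1 = 0 (should be 0)
  u_3 · u_2 = 0 (should be 0)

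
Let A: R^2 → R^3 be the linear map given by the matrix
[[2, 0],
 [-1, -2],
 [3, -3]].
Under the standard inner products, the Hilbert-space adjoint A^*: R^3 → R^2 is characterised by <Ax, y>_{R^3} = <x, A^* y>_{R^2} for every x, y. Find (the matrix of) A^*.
A^* = A^T =
[[2, -1, 3],
 [0, -2, -3]]

For real matrices with standard dot products, the defining identity <Ax, y> = <x, A^* y> gives (Ax)^T y = x^T (A^*) y, i.e. x^T A^T y = x^T (A^*) y. Since this holds for all x, y, we must have A^* = A^T. Therefore
A^* =
[[2, -1, 3],
 [0, -2, -3]].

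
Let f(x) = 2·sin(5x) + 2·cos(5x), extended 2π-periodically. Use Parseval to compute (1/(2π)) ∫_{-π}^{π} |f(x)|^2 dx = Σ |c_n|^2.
Σ |c_n|^2 = 4

Expand |f|^2 and use orthogonality of {sin(nx), cos(mx)} on [-π, π]:
  ∫_{-π}^{π} sin(nx)^2 dx = π, ∫ cos(mx)^2 dx = π, and cross terms integrate to 0.
So ∫_{-π}^{π} f(x)^2 dx = 2^2 · π + 2^2 · π = (4 + 4)π.
Divide by 2π: (4 + 4)/2 = 4.
By Parseval, this equals Σ |c_n|^2.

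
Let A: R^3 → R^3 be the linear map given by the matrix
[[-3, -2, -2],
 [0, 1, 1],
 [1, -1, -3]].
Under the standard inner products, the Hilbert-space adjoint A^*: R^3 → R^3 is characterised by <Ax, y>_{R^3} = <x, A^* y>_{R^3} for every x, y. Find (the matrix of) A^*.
A^* = A^T =
[[-3, 0, 1],
 [-2, 1, -1],
 [-2, 1, -3]]

For real matrices with standard dot products, the defining identity <Ax, y> = <x, A^* y> gives (Ax)^T y = x^T (A^*) y, i.e. x^T A^T y = x^T (A^*) y. Since this holds for all x, y, we must have A^* = A^T. Therefore
A^* =
[[-3, 0, 1],
 [-2, 1, -1],
 [-2, 1, -3]].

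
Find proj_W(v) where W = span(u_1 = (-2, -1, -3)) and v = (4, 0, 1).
proj_W(v) = (11/7, 11/14, 33/14)

Set up U = [u_1 | ... | u_1] ∈ R^(3×1). The projector onto W = col(U) is P = U (U^T U)^(-1) U^T.
Compute U^T U =
  [14],
and U^T v = (-11).
Solve U^T U · c = U^T v for the coefficients: c = (-11/14). The projection is proj_W(v) = U c.
Check: (v - proj_W(v)) · u_1 = 0  (should be 0).
Result: proj_W(v) = (11/7, 11/14, 33/14).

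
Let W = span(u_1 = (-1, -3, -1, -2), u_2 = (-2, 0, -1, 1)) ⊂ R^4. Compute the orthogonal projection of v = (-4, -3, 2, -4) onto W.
proj_W(v) = (-134/89, -336/89, -123/89, -213/89)

Set up U = [u_1 | ... | u_2] ∈ R^(4×2). The projector onto W = col(U) is P = U (U^T U)^(-1) U^T.
Compute U^T U =
  [15, 1]
  [1, 6],
and U^T v = (19, 2).
Solve U^T U · c = U^T v for the coefficients: c = (112/89, 11/89). The projection is proj_W(v) = U c.
Check: (v - proj_W(v)) · u_1 = 0  (should be 0).
Check: (v - proj_W(v)) · u_2 = 0  (should be 0).
Result: proj_W(v) = (-134/89, -336/89, -123/89, -213/89).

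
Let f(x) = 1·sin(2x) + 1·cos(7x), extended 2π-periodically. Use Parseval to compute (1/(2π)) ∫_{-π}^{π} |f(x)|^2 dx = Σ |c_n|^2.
Σ |c_n|^2 = 1

Expand |f|^2 and use orthogonality of {sin(nx), cos(mx)} on [-π, π]:
  ∫_{-π}^{π} sin(nx)^2 dx = π, ∫ cos(mx)^2 dx = π, and cross terms integrate to 0.
So ∫_{-π}^{π} f(x)^2 dx = 1^2 · π + 1^2 · π = (1 + 1)π.
Divide by 2π: (1 + 1)/2 = 1.
By Parseval, this equals Σ |c_n|^2.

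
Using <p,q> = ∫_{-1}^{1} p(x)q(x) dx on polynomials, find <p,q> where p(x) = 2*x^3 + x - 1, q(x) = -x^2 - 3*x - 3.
<p,q> = 34/15

Expand the product: p(x)·q(x) = -2*x^5 - 6*x^4 - 7*x^3 - 2*x^2 + 3.
∫_{-1}^{1} of each monomial x^k gives [2/(k+1) if k even, 0 if k odd]. Integrating term-by-term (or equivalently evaluating the antiderivative F(x) = -x^6/3 - 6*x^5/5 - 7*x^4/4 - 2*x^3/3 + 3*x at the endpoints):
  F(1) − F(−1) = -19/20 − (-193/60) = 34/15.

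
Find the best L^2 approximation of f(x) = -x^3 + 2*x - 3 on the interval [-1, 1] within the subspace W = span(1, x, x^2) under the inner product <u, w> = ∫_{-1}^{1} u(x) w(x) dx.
g(x) = 7*x/5 - 3

The best approximation g ∈ W is the orthogonal projection of f onto W. Writing g = a_0 + a_1 x + a_2 x^2, the coefficients solve the normal equations G · a = b where
  G_{ij} = <φ_i, φ_j> and b_i = <f, φ_i>, with φ_0 = 1, φ_1 = x, φ_2 = x^2.
G =
  [2, 0, 2/3]
  [0, 2/3, 0]
  [2/3, 0, 2/5],
b = (-6, 14/15, -2).
Solving gives a_0 = -3, a_1 = 7/5, a_2 = 0, so
  g(x) = 7*x/5 - 3.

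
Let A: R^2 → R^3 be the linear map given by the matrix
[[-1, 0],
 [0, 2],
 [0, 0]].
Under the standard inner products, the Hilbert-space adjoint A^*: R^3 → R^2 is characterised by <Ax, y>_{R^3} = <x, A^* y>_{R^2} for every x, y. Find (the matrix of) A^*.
A^* = A^T =
[[-1, 0, 0],
 [0, 2, 0]]

For real matrices with standard dot products, the defining identity <Ax, y> = <x, A^* y> gives (Ax)^T y = x^T (A^*) y, i.e. x^T A^T y = x^T (A^*) y. Since this holds for all x, y, we must have A^* = A^T. Therefore
A^* =
[[-1, 0, 0],
 [0, 2, 0]].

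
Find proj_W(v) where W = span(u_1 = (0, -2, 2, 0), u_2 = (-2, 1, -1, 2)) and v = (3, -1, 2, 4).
proj_W(v) = (-1/2, -3/2, 3/2, 1/2)

Set up U = [u_1 | ... | u_2] ∈ R^(4×2). The projector onto W = col(U) is P = U (U^T U)^(-1) U^T.
Compute U^T U =
  [8, -4]
  [-4, 10],
and U^T v = (6, -1).
Solve U^T U · c = U^T v for the coefficients: c = (7/8, 1/4). The projection is proj_W(v) = U c.
Check: (v - proj_W(v)) · u_1 = 0  (should be 0).
Check: (v - proj_W(v)) · u_2 = 0  (should be 0).
Result: proj_W(v) = (-1/2, -3/2, 3/2, 1/2).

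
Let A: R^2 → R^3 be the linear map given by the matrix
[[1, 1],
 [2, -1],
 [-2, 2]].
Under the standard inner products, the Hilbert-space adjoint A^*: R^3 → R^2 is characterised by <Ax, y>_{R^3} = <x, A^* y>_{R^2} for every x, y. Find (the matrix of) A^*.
A^* = A^T =
[[1, 2, -2],
 [1, -1, 2]]

For real matrices with standard dot products, the defining identity <Ax, y> = <x, A^* y> gives (Ax)^T y = x^T (A^*) y, i.e. x^T A^T y = x^T (A^*) y. Since this holds for all x, y, we must have A^* = A^T. Therefore
A^* =
[[1, 2, -2],
 [1, -1, 2]].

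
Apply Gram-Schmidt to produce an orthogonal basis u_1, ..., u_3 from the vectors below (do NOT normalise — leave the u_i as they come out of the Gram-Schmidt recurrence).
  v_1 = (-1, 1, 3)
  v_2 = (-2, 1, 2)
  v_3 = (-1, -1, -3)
Orthogonal basis:
  u_1 = (-1, 1, 3)
  u_2 = (-13/11, 2/11, -5/11)
  u_3 = (-1/9, -4/9, 1/9)

Apply the Gram-Schmidt recurrence
  u_1 = v_1
  u_i = v_i − Σ_{j<i} ((v_i · u_j) / (u_j · u_j)) · u_j.

Step by step this gives:
  u_1 = (-1, 1, 3)
  u_2 = (-13/11, 2/11, -5/11)
  u_3 = (-1/9, -4/9, 1/9)

Orthogonality check:
  u_2 · u_1 = 0 (should be 0)
  u_3 · u_1 = 0 (should be 0)
  u_3 · u_2 = 0 (should be 0)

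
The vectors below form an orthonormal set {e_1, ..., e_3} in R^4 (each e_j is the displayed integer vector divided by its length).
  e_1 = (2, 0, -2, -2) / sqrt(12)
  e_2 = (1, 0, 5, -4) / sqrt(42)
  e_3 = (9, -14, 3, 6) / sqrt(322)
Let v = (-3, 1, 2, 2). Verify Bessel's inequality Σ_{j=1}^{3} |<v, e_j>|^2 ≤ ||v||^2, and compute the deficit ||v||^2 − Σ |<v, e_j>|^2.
Σ |<v, e_j>|^2 = 18; ||v||^2 = 18; deficit = 0

Write each e_j = u_j / sqrt(<u_j, u_j>) where u_j is the displayed integer vector. Then <v, e_j> = <v, u_j> / sqrt(<u_j, u_j>), so |<v, e_j>|^2 = <v, u_j>^2 / <u_j, u_j>.
Coefficients: <v, e_1> = -14/sqrt(12), <v, e_2> = -1/sqrt(42), <v, e_3> = -23/sqrt(322).
Square and sum: Σ |<v, e_j>|^2 = 18.
Compute ||v||^2 = v·v = 18.
Deficit = 18 − 18 = 0 ≥ 0, confirming Bessel's inequality. (The deficit equals ||v − Σ <v,e_j> e_j||^2, the squared distance from v to span{e_j}.)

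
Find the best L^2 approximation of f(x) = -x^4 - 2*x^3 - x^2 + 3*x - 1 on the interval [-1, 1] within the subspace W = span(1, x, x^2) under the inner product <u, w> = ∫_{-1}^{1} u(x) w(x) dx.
g(x) = -13*x^2/7 + 9*x/5 - 32/35

The best approximation g ∈ W is the orthogonal projection of f onto W. Writing g = a_0 + a_1 x + a_2 x^2, the coefficients solve the normal equations G · a = b where
  G_{ij} = <φ_i, φ_j> and b_i = <f, φ_i>, with φ_0 = 1, φ_1 = x, φ_2 = x^2.
G =
  [2, 0, 2/3]
  [0, 2/3, 0]
  [2/3, 0, 2/5],
b = (-46/15, 6/5, -142/105).
Solving gives a_0 = -32/35, a_1 = 9/5, a_2 = -13/7, so
  g(x) = -13*x^2/7 + 9*x/5 - 32/35.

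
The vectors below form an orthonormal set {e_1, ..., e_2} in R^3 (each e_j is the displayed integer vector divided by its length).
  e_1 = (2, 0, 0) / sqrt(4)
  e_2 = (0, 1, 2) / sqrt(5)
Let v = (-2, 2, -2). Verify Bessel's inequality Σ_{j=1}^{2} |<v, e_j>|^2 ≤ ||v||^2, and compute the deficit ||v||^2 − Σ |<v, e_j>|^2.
Σ |<v, e_j>|^2 = 24/5; ||v||^2 = 12; deficit = 36/5

Write each e_j = u_j / sqrt(<u_j, u_j>) where u_j is the displayed integer vector. Then <v, e_j> = <v, u_j> / sqrt(<u_j, u_j>), so |<v, e_j>|^2 = <v, u_j>^2 / <u_j, u_j>.
Coefficients: <v, e_1> = -4/sqrt(4), <v, e_2> = -2/sqrt(5).
Square and sum: Σ |<v, e_j>|^2 = 24/5.
Compute ||v||^2 = v·v = 12.
Deficit = 12 − 24/5 = 36/5 ≥ 0, confirming Bessel's inequality. (The deficit equals ||v − Σ <v,e_j> e_j||^2, the squared distance from v to span{e_j}.)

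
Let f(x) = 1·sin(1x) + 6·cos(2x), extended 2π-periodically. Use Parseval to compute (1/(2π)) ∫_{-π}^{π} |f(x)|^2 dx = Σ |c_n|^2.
Σ |c_n|^2 = 37/2

Expand |f|^2 and use orthogonality of {sin(nx), cos(mx)} on [-π, π]:
  ∫_{-π}^{π} sin(nx)^2 dx = π, ∫ cos(mx)^2 dx = π, and cross terms integrate to 0.
So ∫_{-π}^{π} f(x)^2 dx = 1^2 · π + 6^2 · π = (1 + 36)π.
Divide by 2π: (1 + 36)/2 = 37/2.
By Parseval, this equals Σ |c_n|^2.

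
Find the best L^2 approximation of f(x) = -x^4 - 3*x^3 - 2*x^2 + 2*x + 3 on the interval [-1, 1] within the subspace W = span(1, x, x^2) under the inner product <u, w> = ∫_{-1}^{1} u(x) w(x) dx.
g(x) = -20*x^2/7 + x/5 + 108/35

The best approximation g ∈ W is the orthogonal projection of f onto W. Writing g = a_0 + a_1 x + a_2 x^2, the coefficients solve the normal equations G · a = b where
  G_{ij} = <φ_i, φ_j> and b_i = <f, φ_i>, with φ_0 = 1, φ_1 = x, φ_2 = x^2.
G =
  [2, 0, 2/3]
  [0, 2/3, 0]
  [2/3, 0, 2/5],
b = (64/15, 2/15, 32/35).
Solving gives a_0 = 108/35, a_1 = 1/5, a_2 = -20/7, so
  g(x) = -20*x^2/7 + x/5 + 108/35.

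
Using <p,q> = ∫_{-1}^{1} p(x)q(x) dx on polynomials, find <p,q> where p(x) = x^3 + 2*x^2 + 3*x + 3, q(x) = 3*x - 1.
<p,q> = -2/15

Expand the product: p(x)·q(x) = 3*x^4 + 5*x^3 + 7*x^2 + 6*x - 3.
∫_{-1}^{1} of each monomial x^k gives [2/(k+1) if k even, 0 if k odd]. Integrating term-by-term (or equivalently evaluating the antiderivative F(x) = 3*x^5/5 + 5*x^4/4 + 7*x^3/3 + 3*x^2 - 3*x at the endpoints):
  F(1) − F(−1) = 251/60 − (259/60) = -2/15.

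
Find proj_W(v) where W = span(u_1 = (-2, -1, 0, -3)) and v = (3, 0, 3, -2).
proj_W(v) = (0, 0, 0, 0)

Set up U = [u_1 | ... | u_1] ∈ R^(4×1). The projector onto W = col(U) is P = U (U^T U)^(-1) U^T.
Compute U^T U =
  [14],
and U^T v = (0).
Solve U^T U · c = U^T v for the coefficients: c = (0). The projection is proj_W(v) = U c.
Check: (v - proj_W(v)) · u_1 = 0  (should be 0).
Result: proj_W(v) = (0, 0, 0, 0).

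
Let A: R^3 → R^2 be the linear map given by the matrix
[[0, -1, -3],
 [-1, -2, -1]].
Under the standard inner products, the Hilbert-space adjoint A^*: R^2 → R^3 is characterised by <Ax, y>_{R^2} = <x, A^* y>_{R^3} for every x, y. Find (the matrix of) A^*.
A^* = A^T =
[[0, -1],
 [-1, -2],
 [-3, -1]]

For real matrices with standard dot products, the defining identity <Ax, y> = <x, A^* y> gives (Ax)^T y = x^T (A^*) y, i.e. x^T A^T y = x^T (A^*) y. Since this holds for all x, y, we must have A^* = A^T. Therefore
A^* =
[[0, -1],
 [-1, -2],
 [-3, -1]].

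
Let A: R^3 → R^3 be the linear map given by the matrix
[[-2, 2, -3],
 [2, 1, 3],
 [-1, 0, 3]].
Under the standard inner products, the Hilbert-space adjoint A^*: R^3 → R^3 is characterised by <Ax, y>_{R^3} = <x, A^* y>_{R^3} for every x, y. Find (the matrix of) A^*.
A^* = A^T =
[[-2, 2, -1],
 [2, 1, 0],
 [-3, 3, 3]]

For real matrices with standard dot products, the defining identity <Ax, y> = <x, A^* y> gives (Ax)^T y = x^T (A^*) y, i.e. x^T A^T y = x^T (A^*) y. Since this holds for all x, y, we must have A^* = A^T. Therefore
A^* =
[[-2, 2, -1],
 [2, 1, 0],
 [-3, 3, 3]].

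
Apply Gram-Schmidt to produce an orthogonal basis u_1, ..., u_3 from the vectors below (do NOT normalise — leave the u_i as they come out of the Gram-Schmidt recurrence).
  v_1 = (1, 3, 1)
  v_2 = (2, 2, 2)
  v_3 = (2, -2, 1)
Orthogonal basis:
  u_1 = (1, 3, 1)
  u_2 = (12/11, -8/11, 12/11)
  u_3 = (1/2, 0, -1/2)

Apply the Gram-Schmidt recurrence
  u_1 = v_1
  u_i = v_i − Σ_{j<i} ((v_i · u_j) / (u_j · u_j)) · u_j.

Step by step this gives:
  u_1 = (1, 3, 1)
  u_2 = (12/11, -8/11, 12/11)
  u_3 = (1/2, 0, -1/2)

Orthogonality check:
  u_2 · u_1 = 0 (should be 0)
  u_3 · u_1 = 0 (should be 0)
  u_3 · u_2 = 0 (should be 0)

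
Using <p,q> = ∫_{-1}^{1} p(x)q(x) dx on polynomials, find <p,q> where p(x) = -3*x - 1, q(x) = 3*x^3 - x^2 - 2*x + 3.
<p,q> = -74/15

Expand the product: p(x)·q(x) = -9*x^4 + 7*x^2 - 7*x - 3.
∫_{-1}^{1} of each monomial x^k gives [2/(k+1) if k even, 0 if k odd]. Integrating term-by-term (or equivalently evaluating the antiderivative F(x) = -9*x^5/5 + 7*x^3/3 - 7*x^2/2 - 3*x at the endpoints):
  F(1) − F(−1) = -179/30 − (-31/30) = -74/15.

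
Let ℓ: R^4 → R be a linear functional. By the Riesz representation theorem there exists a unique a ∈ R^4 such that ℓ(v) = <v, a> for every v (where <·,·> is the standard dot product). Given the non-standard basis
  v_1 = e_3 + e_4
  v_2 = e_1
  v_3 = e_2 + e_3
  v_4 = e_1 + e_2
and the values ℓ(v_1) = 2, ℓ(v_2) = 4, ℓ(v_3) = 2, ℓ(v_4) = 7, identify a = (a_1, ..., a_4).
a = (4, 3, -1, 3)

Write a = (a_1, ..., a_4) in the standard basis. For each basis vector v_i, ℓ(v_i) = <v_i, a> is a linear equation in the a_j's. Collect the n equations into a matrix system V a = ℓ, where row i of V is v_i (expressed in the standard basis). Since V is invertible (lower-triangular with 1s on the diagonal, up to permutation), solve by back-substitution:
  V =
[[0, 0, 1, 1],
 [1, 0, 0, 0],
 [0, 1, 1, 0],
 [1, 1, 0, 0]]
  V a = (2, 4, 2, 7)
Solving gives a = (4, 3, -1, 3).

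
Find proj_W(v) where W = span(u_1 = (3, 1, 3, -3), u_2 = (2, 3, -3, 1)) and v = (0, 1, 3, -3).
proj_W(v) = (168/127, -35/127, 363/127, -285/127)

Set up U = [u_1 | ... | u_2] ∈ R^(4×2). The projector onto W = col(U) is P = U (U^T U)^(-1) U^T.
Compute U^T U =
  [28, -3]
  [-3, 23],
and U^T v = (19, -9).
Solve U^T U · c = U^T v for the coefficients: c = (82/127, -39/127). The projection is proj_W(v) = U c.
Check: (v - proj_W(v)) · u_1 = 0  (should be 0).
Check: (v - proj_W(v)) · u_2 = 0  (should be 0).
Result: proj_W(v) = (168/127, -35/127, 363/127, -285/127).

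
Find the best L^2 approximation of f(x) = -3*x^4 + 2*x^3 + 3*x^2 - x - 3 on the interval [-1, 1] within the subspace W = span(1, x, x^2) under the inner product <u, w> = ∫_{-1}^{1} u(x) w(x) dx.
g(x) = 3*x^2/7 + x/5 - 96/35

The best approximation g ∈ W is the orthogonal projection of f onto W. Writing g = a_0 + a_1 x + a_2 x^2, the coefficients solve the normal equations G · a = b where
  G_{ij} = <φ_i, φ_j> and b_i = <f, φ_i>, with φ_0 = 1, φ_1 = x, φ_2 = x^2.
G =
  [2, 0, 2/3]
  [0, 2/3, 0]
  [2/3, 0, 2/5],
b = (-26/5, 2/15, -58/35).
Solving gives a_0 = -96/35, a_1 = 1/5, a_2 = 3/7, so
  g(x) = 3*x^2/7 + x/5 - 96/35.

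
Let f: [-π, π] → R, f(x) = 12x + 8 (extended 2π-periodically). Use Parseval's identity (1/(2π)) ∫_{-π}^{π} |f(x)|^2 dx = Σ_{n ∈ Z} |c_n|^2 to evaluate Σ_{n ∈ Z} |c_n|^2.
Σ |c_n|^2 = 48π^2 + 64

Expand and integrate term by term over [-π, π]:
  ∫ (12x)^2 dx = 144·(2π^3/3); ∫ 2·12·(8)·x dx = 0 (odd integrand); ∫ 8^2 dx = 64·2π.
So (1/(2π)) ∫_{-π}^{π} (12x + 8)^2 dx = 144π^2/3 + 64 = 48π^2 + 64.
Parseval ⇒ Σ |c_n|^2 = 48π^2 + 64.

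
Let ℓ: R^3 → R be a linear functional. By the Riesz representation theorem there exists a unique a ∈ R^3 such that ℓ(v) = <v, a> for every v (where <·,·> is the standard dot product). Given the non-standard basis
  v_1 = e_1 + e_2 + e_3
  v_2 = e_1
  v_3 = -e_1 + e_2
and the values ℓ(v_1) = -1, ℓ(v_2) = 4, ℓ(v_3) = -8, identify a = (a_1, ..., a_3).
a = (4, -4, -1)

Write a = (a_1, ..., a_3) in the standard basis. For each basis vector v_i, ℓ(v_i) = <v_i, a> is a linear equation in the a_j's. Collect the n equations into a matrix system V a = ℓ, where row i of V is v_i (expressed in the standard basis). Since V is invertible (lower-triangular with 1s on the diagonal, up to permutation), solve by back-substitution:
  V =
[[1, 1, 1],
 [1, 0, 0],
 [-1, 1, 0]]
  V a = (-1, 4, -8)
Solving gives a = (4, -4, -1).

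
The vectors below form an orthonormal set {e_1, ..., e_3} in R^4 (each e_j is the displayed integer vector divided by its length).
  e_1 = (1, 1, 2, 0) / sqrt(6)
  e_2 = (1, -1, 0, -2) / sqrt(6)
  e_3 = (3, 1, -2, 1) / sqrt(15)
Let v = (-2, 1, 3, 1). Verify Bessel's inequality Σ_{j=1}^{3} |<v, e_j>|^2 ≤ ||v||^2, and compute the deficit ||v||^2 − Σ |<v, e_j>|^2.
Σ |<v, e_j>|^2 = 15; ||v||^2 = 15; deficit = 0

Write each e_j = u_j / sqrt(<u_j, u_j>) where u_j is the displayed integer vector. Then <v, e_j> = <v, u_j> / sqrt(<u_j, u_j>), so |<v, e_j>|^2 = <v, u_j>^2 / <u_j, u_j>.
Coefficients: <v, e_1> = 5/sqrt(6), <v, e_2> = -5/sqrt(6), <v, e_3> = -10/sqrt(15).
Square and sum: Σ |<v, e_j>|^2 = 15.
Compute ||v||^2 = v·v = 15.
Deficit = 15 − 15 = 0 ≥ 0, confirming Bessel's inequality. (The deficit equals ||v − Σ <v,e_j> e_j||^2, the squared distance from v to span{e_j}.)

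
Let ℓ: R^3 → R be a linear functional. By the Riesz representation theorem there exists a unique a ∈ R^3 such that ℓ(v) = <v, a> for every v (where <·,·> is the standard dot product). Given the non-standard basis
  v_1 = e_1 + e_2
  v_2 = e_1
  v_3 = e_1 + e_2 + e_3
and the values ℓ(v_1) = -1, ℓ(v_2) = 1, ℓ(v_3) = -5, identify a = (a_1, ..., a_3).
a = (1, -2, -4)

Write a = (a_1, ..., a_3) in the standard basis. For each basis vector v_i, ℓ(v_i) = <v_i, a> is a linear equation in the a_j's. Collect the n equations into a matrix system V a = ℓ, where row i of V is v_i (expressed in the standard basis). Since V is invertible (lower-triangular with 1s on the diagonal, up to permutation), solve by back-substitution:
  V =
[[1, 1, 0],
 [1, 0, 0],
 [1, 1, 1]]
  V a = (-1, 1, -5)
Solving gives a = (1, -2, -4).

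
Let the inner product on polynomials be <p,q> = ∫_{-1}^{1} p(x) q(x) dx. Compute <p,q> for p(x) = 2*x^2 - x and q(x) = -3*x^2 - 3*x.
<p,q> = -2/5

Expand the product: p(x)·q(x) = -6*x^4 - 3*x^3 + 3*x^2.
∫_{-1}^{1} of each monomial x^k gives [2/(k+1) if k even, 0 if k odd]. Integrating term-by-term (or equivalently evaluating the antiderivative F(x) = -6*x^5/5 - 3*x^4/4 + x^3 at the endpoints):
  F(1) − F(−1) = -19/20 − (-11/20) = -2/5.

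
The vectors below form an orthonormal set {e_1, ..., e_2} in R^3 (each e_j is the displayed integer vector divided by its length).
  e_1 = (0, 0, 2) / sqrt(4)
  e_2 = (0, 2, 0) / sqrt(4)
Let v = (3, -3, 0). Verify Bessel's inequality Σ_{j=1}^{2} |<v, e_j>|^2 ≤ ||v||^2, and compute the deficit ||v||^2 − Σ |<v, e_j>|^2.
Σ |<v, e_j>|^2 = 9; ||v||^2 = 18; deficit = 9

Write each e_j = u_j / sqrt(<u_j, u_j>) where u_j is the displayed integer vector. Then <v, e_j> = <v, u_j> / sqrt(<u_j, u_j>), so |<v, e_j>|^2 = <v, u_j>^2 / <u_j, u_j>.
Coefficients: <v, e_1> = 0/sqrt(4), <v, e_2> = -6/sqrt(4).
Square and sum: Σ |<v, e_j>|^2 = 9.
Compute ||v||^2 = v·v = 18.
Deficit = 18 − 9 = 9 ≥ 0, confirming Bessel's inequality. (The deficit equals ||v − Σ <v,e_j> e_j||^2, the squared distance from v to span{e_j}.)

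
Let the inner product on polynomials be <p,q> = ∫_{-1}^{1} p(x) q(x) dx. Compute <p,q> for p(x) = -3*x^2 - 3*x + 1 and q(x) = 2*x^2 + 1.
<p,q> = -16/15

Expand the product: p(x)·q(x) = -6*x^4 - 6*x^3 - x^2 - 3*x + 1.
∫_{-1}^{1} of each monomial x^k gives [2/(k+1) if k even, 0 if k odd]. Integrating term-by-term (or equivalently evaluating the antiderivative F(x) = -6*x^5/5 - 3*x^4/2 - x^3/3 - 3*x^2/2 + x at the endpoints):
  F(1) − F(−1) = -53/15 − (-37/15) = -16/15.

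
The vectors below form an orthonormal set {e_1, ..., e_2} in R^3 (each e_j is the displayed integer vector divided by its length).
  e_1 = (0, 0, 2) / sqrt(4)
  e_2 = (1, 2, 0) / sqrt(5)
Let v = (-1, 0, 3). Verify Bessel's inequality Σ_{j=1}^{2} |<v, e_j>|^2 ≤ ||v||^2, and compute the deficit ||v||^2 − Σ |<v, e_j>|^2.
Σ |<v, e_j>|^2 = 46/5; ||v||^2 = 10; deficit = 4/5

Write each e_j = u_j / sqrt(<u_j, u_j>) where u_j is the displayed integer vector. Then <v, e_j> = <v, u_j> / sqrt(<u_j, u_j>), so |<v, e_j>|^2 = <v, u_j>^2 / <u_j, u_j>.
Coefficients: <v, e_1> = 6/sqrt(4), <v, e_2> = -1/sqrt(5).
Square and sum: Σ |<v, e_j>|^2 = 46/5.
Compute ||v||^2 = v·v = 10.
Deficit = 10 − 46/5 = 4/5 ≥ 0, confirming Bessel's inequality. (The deficit equals ||v − Σ <v,e_j> e_j||^2, the squared distance from v to span{e_j}.)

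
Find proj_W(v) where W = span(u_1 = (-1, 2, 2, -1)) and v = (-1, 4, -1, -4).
proj_W(v) = (-11/10, 11/5, 11/5, -11/10)

Set up U = [u_1 | ... | u_1] ∈ R^(4×1). The projector onto W = col(U) is P = U (U^T U)^(-1) U^T.
Compute U^T U =
  [10],
and U^T v = (11).
Solve U^T U · c = U^T v for the coefficients: c = (11/10). The projection is proj_W(v) = U c.
Check: (v - proj_W(v)) · u_1 = 0  (should be 0).
Result: proj_W(v) = (-11/10, 11/5, 11/5, -11/10).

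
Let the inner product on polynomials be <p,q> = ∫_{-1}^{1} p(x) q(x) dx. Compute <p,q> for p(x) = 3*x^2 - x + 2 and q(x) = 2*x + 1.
<p,q> = 14/3

Expand the product: p(x)·q(x) = 6*x^3 + x^2 + 3*x + 2.
∫_{-1}^{1} of each monomial x^k gives [2/(k+1) if k even, 0 if k odd]. Integrating term-by-term (or equivalently evaluating the antiderivative F(x) = 3*x^4/2 + x^3/3 + 3*x^2/2 + 2*x at the endpoints):
  F(1) − F(−1) = 16/3 − (2/3) = 14/3.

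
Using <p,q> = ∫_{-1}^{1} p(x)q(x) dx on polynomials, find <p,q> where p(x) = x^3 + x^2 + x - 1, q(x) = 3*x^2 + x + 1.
<p,q> = -16/15

Expand the product: p(x)·q(x) = 3*x^5 + 4*x^4 + 5*x^3 - x^2 - 1.
∫_{-1}^{1} of each monomial x^k gives [2/(k+1) if k even, 0 if k odd]. Integrating term-by-term (or equivalently evaluating the antiderivative F(x) = x^6/2 + 4*x^5/5 + 5*x^4/4 - x^3/3 - x at the endpoints):
  F(1) − F(−1) = 73/60 − (137/60) = -16/15.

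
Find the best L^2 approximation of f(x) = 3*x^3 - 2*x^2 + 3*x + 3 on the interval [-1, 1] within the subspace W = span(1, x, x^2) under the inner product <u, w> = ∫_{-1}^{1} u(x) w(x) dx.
g(x) = -2*x^2 + 24*x/5 + 3

The best approximation g ∈ W is the orthogonal projection of f onto W. Writing g = a_0 + a_1 x + a_2 x^2, the coefficients solve the normal equations G · a = b where
  G_{ij} = <φ_i, φ_j> and b_i = <f, φ_i>, with φ_0 = 1, φ_1 = x, φ_2 = x^2.
G =
  [2, 0, 2/3]
  [0, 2/3, 0]
  [2/3, 0, 2/5],
b = (14/3, 16/5, 6/5).
Solving gives a_0 = 3, a_1 = 24/5, a_2 = -2, so
  g(x) = -2*x^2 + 24*x/5 + 3.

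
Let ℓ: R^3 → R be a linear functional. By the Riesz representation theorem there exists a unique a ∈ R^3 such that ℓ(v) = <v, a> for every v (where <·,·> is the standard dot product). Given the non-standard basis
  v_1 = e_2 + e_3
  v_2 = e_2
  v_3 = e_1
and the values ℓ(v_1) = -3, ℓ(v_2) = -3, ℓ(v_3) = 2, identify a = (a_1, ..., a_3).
a = (2, -3, 0)

Write a = (a_1, ..., a_3) in the standard basis. For each basis vector v_i, ℓ(v_i) = <v_i, a> is a linear equation in the a_j's. Collect the n equations into a matrix system V a = ℓ, where row i of V is v_i (expressed in the standard basis). Since V is invertible (lower-triangular with 1s on the diagonal, up to permutation), solve by back-substitution:
  V =
[[0, 1, 1],
 [0, 1, 0],
 [1, 0, 0]]
  V a = (-3, -3, 2)
Solving gives a = (2, -3, 0).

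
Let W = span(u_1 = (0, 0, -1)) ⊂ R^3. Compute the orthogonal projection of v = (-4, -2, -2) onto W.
proj_W(v) = (0, 0, -2)

Set up U = [u_1 | ... | u_1] ∈ R^(3×1). The projector onto W = col(U) is P = U (U^T U)^(-1) U^T.
Compute U^T U =
  [1],
and U^T v = (2).
Solve U^T U · c = U^T v for the coefficients: c = (2). The projection is proj_W(v) = U c.
Check: (v - proj_W(v)) · u_1 = 0  (should be 0).
Result: proj_W(v) = (0, 0, -2).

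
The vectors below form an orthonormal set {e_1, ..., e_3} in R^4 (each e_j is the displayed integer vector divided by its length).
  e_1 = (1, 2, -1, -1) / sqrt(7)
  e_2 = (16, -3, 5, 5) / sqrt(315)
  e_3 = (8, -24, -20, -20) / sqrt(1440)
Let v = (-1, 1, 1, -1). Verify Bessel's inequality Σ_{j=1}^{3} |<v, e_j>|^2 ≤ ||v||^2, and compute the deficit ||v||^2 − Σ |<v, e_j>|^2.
Σ |<v, e_j>|^2 = 2; ||v||^2 = 4; deficit = 2

Write each e_j = u_j / sqrt(<u_j, u_j>) where u_j is the displayed integer vector. Then <v, e_j> = <v, u_j> / sqrt(<u_j, u_j>), so |<v, e_j>|^2 = <v, u_j>^2 / <u_j, u_j>.
Coefficients: <v, e_1> = 1/sqrt(7), <v, e_2> = -19/sqrt(315), <v, e_3> = -32/sqrt(1440).
Square and sum: Σ |<v, e_j>|^2 = 2.
Compute ||v||^2 = v·v = 4.
Deficit = 4 − 2 = 2 ≥ 0, confirming Bessel's inequality. (The deficit equals ||v − Σ <v,e_j> e_j||^2, the squared distance from v to span{e_j}.)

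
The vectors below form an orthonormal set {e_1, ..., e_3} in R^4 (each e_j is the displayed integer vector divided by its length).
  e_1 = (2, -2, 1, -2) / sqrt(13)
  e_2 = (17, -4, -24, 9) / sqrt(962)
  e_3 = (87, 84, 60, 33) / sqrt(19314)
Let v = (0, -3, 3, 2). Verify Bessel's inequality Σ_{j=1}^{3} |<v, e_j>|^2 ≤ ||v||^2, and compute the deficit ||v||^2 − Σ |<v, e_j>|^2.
Σ |<v, e_j>|^2 = 109/29; ||v||^2 = 22; deficit = 529/29

Write each e_j = u_j / sqrt(<u_j, u_j>) where u_j is the displayed integer vector. Then <v, e_j> = <v, u_j> / sqrt(<u_j, u_j>), so |<v, e_j>|^2 = <v, u_j>^2 / <u_j, u_j>.
Coefficients: <v, e_1> = 5/sqrt(13), <v, e_2> = -42/sqrt(962), <v, e_3> = -6/sqrt(19314).
Square and sum: Σ |<v, e_j>|^2 = 109/29.
Compute ||v||^2 = v·v = 22.
Deficit = 22 − 109/29 = 529/29 ≥ 0, confirming Bessel's inequality. (The deficit equals ||v − Σ <v,e_j> e_j||^2, the squared distance from v to span{e_j}.)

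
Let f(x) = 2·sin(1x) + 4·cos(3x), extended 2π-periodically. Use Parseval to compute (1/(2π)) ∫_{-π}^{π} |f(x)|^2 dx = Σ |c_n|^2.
Σ |c_n|^2 = 10

Expand |f|^2 and use orthogonality of {sin(nx), cos(mx)} on [-π, π]:
  ∫_{-π}^{π} sin(nx)^2 dx = π, ∫ cos(mx)^2 dx = π, and cross terms integrate to 0.
So ∫_{-π}^{π} f(x)^2 dx = 2^2 · π + 4^2 · π = (4 + 16)π.
Divide by 2π: (4 + 16)/2 = 10.
By Parseval, this equals Σ |c_n|^2.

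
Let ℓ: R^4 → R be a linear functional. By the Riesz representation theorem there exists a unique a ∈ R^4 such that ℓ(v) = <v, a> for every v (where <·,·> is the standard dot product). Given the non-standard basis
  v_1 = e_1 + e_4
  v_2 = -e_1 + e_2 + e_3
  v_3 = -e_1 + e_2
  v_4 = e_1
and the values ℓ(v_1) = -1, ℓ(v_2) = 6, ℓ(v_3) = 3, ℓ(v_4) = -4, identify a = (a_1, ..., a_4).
a = (-4, -1, 3, 3)

Write a = (a_1, ..., a_4) in the standard basis. For each basis vector v_i, ℓ(v_i) = <v_i, a> is a linear equation in the a_j's. Collect the n equations into a matrix system V a = ℓ, where row i of V is v_i (expressed in the standard basis). Since V is invertible (lower-triangular with 1s on the diagonal, up to permutation), solve by back-substitution:
  V =
[[1, 0, 0, 1],
 [-1, 1, 1, 0],
 [-1, 1, 0, 0],
 [1, 0, 0, 0]]
  V a = (-1, 6, 3, -4)
Solving gives a = (-4, -1, 3, 3).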